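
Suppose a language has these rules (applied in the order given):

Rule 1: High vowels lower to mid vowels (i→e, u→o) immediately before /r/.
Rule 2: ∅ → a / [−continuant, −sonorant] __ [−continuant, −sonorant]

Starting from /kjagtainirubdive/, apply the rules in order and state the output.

Rule 1 (pre-rhotic lowering): /i/ is a high vowel immediately before /r/, so it lowers to [e]. /kjagtainirubdive/ → kjagtainerubdive.
Rule 2 (stop-cluster a-epenthesis): /g/ and /t/ form a stop–stop cluster, so [a] is inserted between them. /b/ and /d/ form a stop–stop cluster, so [a] is inserted between them. /kjagtainerubdive/ → kjagatainerubadive.

kjagatainerubadive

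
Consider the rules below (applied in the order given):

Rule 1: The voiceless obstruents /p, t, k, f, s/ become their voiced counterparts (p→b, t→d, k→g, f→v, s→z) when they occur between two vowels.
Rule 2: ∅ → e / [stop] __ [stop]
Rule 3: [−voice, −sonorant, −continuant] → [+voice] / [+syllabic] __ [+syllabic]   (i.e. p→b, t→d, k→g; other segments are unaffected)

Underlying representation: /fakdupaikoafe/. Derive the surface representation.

fagedubaigoave

Rule 1 (intervocalic voicing): /p/ is a voiceless obstruent between vowels /u/ and /a/, so it voices to [b]. /k/ is a voiceless obstruent between vowels /i/ and /o/, so it voices to [g]. /f/ is a voiceless obstruent between vowels /a/ and /e/, so it voices to [v]. /fakdupaikoafe/ → fakdubaigoave.
Rule 2 (stop-cluster e-epenthesis): /k/ and /d/ form a stop–stop cluster, so [e] is inserted between them. /fakdubaigoave/ → fakedubaigoave.
Rule 3 (intervocalic voicing): /k/ is a voiceless stop between vowels /a/ and /e/, so it voices to [g]. /fakedubaigoave/ → fagedubaigoave.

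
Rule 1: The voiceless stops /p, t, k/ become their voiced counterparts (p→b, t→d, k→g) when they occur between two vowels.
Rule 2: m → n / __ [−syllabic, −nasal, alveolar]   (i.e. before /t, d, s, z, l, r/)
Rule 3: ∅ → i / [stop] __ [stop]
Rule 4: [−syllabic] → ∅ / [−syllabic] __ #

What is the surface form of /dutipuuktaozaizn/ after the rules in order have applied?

dudibuukitaozaiz

Rule 1 (intervocalic voicing): /t/ is a voiceless stop between vowels /u/ and /i/, so it voices to [d]. /p/ is a voiceless stop between vowels /i/ and /u/, so it voices to [b]. /dutipuuktaozaizn/ → dudibuuktaozaizn.
Rule 2 (nasal place assimilation): no segment meets the environment; /dudibuuktaozaizn/ is unchanged.
Rule 3 (stop-cluster i-epenthesis): /k/ and /t/ form a stop–stop cluster, so [i] is inserted between them. /dudibuuktaozaizn/ → dudibuukitaozaizn.
Rule 4 (final cluster simplification): /n/ is the second consonant of a word-final cluster /zn/, so it deletes. /dudibuukitaozaizn/ → dudibuukitaozaiz.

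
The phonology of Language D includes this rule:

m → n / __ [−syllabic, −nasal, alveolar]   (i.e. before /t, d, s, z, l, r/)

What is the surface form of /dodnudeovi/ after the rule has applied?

No segment of /dodnudeovi/ meets the structural description of the rule, so the form surfaces unchanged.

dodnudeovi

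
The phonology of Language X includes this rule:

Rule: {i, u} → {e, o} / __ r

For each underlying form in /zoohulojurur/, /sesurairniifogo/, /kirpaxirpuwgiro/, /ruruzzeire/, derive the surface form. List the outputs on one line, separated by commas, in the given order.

/zoohulojurur/: /u/ is a high vowel immediately before /r/, so it lowers to [o]. /u/ is a high vowel immediately before /r/, so it lowers to [o]. → [zoohulojoror].
/sesurairniifogo/: /u/ is a high vowel immediately before /r/, so it lowers to [o]. /i/ is a high vowel immediately before /r/, so it lowers to [e]. → [sesoraerniifogo].
/kirpaxirpuwgiro/: /i/ is a high vowel immediately before /r/, so it lowers to [e]. /i/ is a high vowel immediately before /r/, so it lowers to [e]. /i/ is a high vowel immediately before /r/, so it lowers to [e]. → [kerpaxerpuwgero].
/ruruzzeire/: /u/ is a high vowel immediately before /r/, so it lowers to [o]. /i/ is a high vowel immediately before /r/, so it lowers to [e]. → [roruzzeere].

zoohulojoror, sesoraerniifogo, kerpaxerpuwgero, roruzzeere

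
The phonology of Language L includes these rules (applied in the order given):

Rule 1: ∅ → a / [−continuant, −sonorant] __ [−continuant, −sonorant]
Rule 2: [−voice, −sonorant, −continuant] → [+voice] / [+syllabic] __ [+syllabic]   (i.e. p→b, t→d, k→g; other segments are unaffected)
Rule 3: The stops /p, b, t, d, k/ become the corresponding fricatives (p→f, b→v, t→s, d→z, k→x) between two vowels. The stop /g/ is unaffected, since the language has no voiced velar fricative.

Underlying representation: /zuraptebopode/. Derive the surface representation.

zuravazevovoze

Rule 1 (stop-cluster a-epenthesis): /p/ and /t/ form a stop–stop cluster, so [a] is inserted between them. /zuraptebopode/ → zurapatebopode.
Rule 2 (intervocalic voicing): /p/ is a voiceless stop between vowels /a/ and /a/, so it voices to [b]. /t/ is a voiceless stop between vowels /a/ and /e/, so it voices to [d]. /p/ is a voiceless stop between vowels /o/ and /o/, so it voices to [b]. /zurapatebopode/ → zurabadebobode.
Rule 3 (intervocalic spirantization): /b/ is a stop between vowels /a/ and /a/, so it spirantizes to the fricative [v]. /d/ is a stop between vowels /a/ and /e/, so it spirantizes to the fricative [z]. /b/ is a stop between vowels /e/ and /o/, so it spirantizes to the fricative [v]. /b/ is a stop between vowels /o/ and /o/, so it spirantizes to the fricative [v]. /d/ is a stop between vowels /o/ and /e/, so it spirantizes to the fricative [z]. /zurabadebobode/ → zuravazevovoze.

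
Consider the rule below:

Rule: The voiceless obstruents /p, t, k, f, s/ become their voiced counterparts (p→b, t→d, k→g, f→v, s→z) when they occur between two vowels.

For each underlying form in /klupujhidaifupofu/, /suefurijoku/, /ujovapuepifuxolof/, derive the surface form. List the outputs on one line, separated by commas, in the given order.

/klupujhidaifupofu/: /p/ is a voiceless obstruent between vowels /u/ and /u/, so it voices to [b]. /f/ is a voiceless obstruent between vowels /i/ and /u/, so it voices to [v]. /p/ is a voiceless obstruent between vowels /u/ and /o/, so it voices to [b]. /f/ is a voiceless obstruent between vowels /o/ and /u/, so it voices to [v]. → [klubujhidaivubovu].
/suefurijoku/: /f/ is a voiceless obstruent between vowels /e/ and /u/, so it voices to [v]. /k/ is a voiceless obstruent between vowels /o/ and /u/, so it voices to [g]. → [suevurijogu].
/ujovapuepifuxolof/: /p/ is a voiceless obstruent between vowels /a/ and /u/, so it voices to [b]. /p/ is a voiceless obstruent between vowels /e/ and /i/, so it voices to [b]. /f/ is a voiceless obstruent between vowels /i/ and /u/, so it voices to [v]. → [ujovabuebivuxolof].

klubujhidaivubovu, suevurijogu, ujovabuebivuxolof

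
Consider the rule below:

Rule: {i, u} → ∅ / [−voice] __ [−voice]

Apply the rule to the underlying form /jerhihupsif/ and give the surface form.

/i/ is a high vowel flanked by voiceless consonants /h/ and /h/, so it deletes.
/u/ is a high vowel flanked by voiceless consonants /h/ and /p/, so it deletes.
/i/ is a high vowel flanked by voiceless consonants /s/ and /f/, so it deletes.
Surface form: [jerhhpsf].

jerhhpsf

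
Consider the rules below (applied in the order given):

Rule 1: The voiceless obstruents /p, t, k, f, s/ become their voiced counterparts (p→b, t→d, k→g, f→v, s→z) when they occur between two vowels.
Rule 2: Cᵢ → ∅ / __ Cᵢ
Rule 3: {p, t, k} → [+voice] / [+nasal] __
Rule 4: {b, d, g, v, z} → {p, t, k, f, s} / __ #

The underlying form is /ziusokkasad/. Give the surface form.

ziuzokazat

Rule 1 (intervocalic voicing): /s/ is a voiceless obstruent between vowels /u/ and /o/, so it voices to [z]. /s/ is a voiceless obstruent between vowels /a/ and /a/, so it voices to [z]. /ziusokkasad/ → ziuzokkazad.
Rule 2 (degemination): /kk/ is a geminate; the first /k/ deletes. /ziuzokkazad/ → ziuzokazad.
Rule 3 (post-nasal voicing): no segment meets the environment; /ziuzokazad/ is unchanged.
Rule 4 (final devoicing): /d/ is a voiced obstruent in word-final position, so it devoices to [t]. /ziuzokazad/ → ziuzokazat.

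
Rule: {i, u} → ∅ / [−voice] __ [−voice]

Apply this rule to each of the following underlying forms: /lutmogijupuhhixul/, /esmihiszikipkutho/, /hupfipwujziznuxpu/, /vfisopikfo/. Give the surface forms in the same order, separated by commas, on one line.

lutmogijuphhxul, esmihszikpktho, hpfpwujziznuxpu, vfsopkfo

/lutmogijupuhhixul/: /u/ is a high vowel flanked by voiceless consonants /p/ and /h/, so it deletes. /i/ is a high vowel flanked by voiceless consonants /h/ and /x/, so it deletes. → [lutmogijuphhxul].
/esmihiszikipkutho/: /i/ is a high vowel flanked by voiceless consonants /h/ and /s/, so it deletes. /i/ is a high vowel flanked by voiceless consonants /k/ and /p/, so it deletes. /u/ is a high vowel flanked by voiceless consonants /k/ and /t/, so it deletes. → [esmihszikpktho].
/hupfipwujziznuxpu/: /u/ is a high vowel flanked by voiceless consonants /h/ and /p/, so it deletes. /i/ is a high vowel flanked by voiceless consonants /f/ and /p/, so it deletes. → [hpfpwujziznuxpu].
/vfisopikfo/: /i/ is a high vowel flanked by voiceless consonants /f/ and /s/, so it deletes. /i/ is a high vowel flanked by voiceless consonants /p/ and /k/, so it deletes. → [vfsopkfo].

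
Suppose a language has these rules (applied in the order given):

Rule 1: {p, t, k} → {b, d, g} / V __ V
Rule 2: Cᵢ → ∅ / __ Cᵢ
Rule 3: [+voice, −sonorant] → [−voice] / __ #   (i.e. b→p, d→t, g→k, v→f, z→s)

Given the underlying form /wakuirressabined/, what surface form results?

waguiresabinet

Rule 1 (intervocalic voicing): /k/ is a voiceless stop between vowels /a/ and /u/, so it voices to [g]. /wakuirressabined/ → waguirressabined.
Rule 2 (degemination): /rr/ is a geminate; the first /r/ deletes. /ss/ is a geminate; the first /s/ deletes. /waguirressabined/ → waguiresabined.
Rule 3 (final devoicing): /d/ is a voiced obstruent in word-final position, so it devoices to [t]. /waguiresabined/ → waguiresabinet.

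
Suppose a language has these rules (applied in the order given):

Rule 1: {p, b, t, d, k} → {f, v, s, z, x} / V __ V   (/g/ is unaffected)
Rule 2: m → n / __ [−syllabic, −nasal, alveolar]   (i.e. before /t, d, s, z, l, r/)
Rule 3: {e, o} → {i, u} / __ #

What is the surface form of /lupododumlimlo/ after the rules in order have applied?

lufozozunlinlu

Rule 1 (intervocalic spirantization): /p/ is a stop between vowels /u/ and /o/, so it spirantizes to the fricative [f]. /d/ is a stop between vowels /o/ and /o/, so it spirantizes to the fricative [z]. /d/ is a stop between vowels /o/ and /u/, so it spirantizes to the fricative [z]. /lupododumlimlo/ → lufozozumlimlo.
Rule 2 (nasal place assimilation): /m/ precedes the alveolar consonant /l/, so it assimilates in place to [n]. /m/ precedes the alveolar consonant /l/, so it assimilates in place to [n]. /lufozozumlimlo/ → lufozozunlinlo.
Rule 3 (final vowel raising): /o/ is a mid vowel in word-final position, so it raises to [u]. /lufozozunlinlo/ → lufozozunlinlu.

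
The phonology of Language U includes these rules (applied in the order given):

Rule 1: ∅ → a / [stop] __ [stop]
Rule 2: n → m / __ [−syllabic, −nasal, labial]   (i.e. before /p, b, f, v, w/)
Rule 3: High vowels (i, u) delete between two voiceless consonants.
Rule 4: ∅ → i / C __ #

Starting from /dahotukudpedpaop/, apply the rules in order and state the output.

dahotkudapedapaopi

Rule 1 (stop-cluster a-epenthesis): /d/ and /p/ form a stop–stop cluster, so [a] is inserted between them. /d/ and /p/ form a stop–stop cluster, so [a] is inserted between them. /dahotukudpedpaop/ → dahotukudapedapaop.
Rule 2 (nasal place assimilation): no segment meets the environment; /dahotukudapedapaop/ is unchanged.
Rule 3 (high vowel syncope): /u/ is a high vowel flanked by voiceless consonants /t/ and /k/, so it deletes. /dahotukudapedapaop/ → dahotkudapedapaop.
Rule 4 (final i-epenthesis): the form ends in the consonant /p/, so [i] is inserted word-finally. /dahotkudapedapaop/ → dahotkudapedapaopi.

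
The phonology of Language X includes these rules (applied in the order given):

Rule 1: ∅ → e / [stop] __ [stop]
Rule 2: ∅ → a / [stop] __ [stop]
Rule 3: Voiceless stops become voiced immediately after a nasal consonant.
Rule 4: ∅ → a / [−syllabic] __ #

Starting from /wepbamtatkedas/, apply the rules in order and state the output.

wepebamdatekedasa

Rule 1 (stop-cluster e-epenthesis): /p/ and /b/ form a stop–stop cluster, so [e] is inserted between them. /t/ and /k/ form a stop–stop cluster, so [e] is inserted between them. /wepbamtatkedas/ → wepebamtatekedas.
Rule 2 (stop-cluster a-epenthesis): no segment meets the environment; /wepebamtatekedas/ is unchanged.
Rule 3 (post-nasal voicing): /t/ is a voiceless stop immediately after the nasal /m/, so it voices to [d]. /wepebamtatekedas/ → wepebamdatekedas.
Rule 4 (final a-epenthesis): the form ends in the consonant /s/, so [a] is inserted word-finally. /wepebamdatekedas/ → wepebamdatekedasa.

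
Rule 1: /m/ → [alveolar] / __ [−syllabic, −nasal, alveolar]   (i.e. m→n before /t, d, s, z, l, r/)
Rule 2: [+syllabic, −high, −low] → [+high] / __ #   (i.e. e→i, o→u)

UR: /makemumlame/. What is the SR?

makemunlami

Rule 1 (nasal place assimilation): /m/ precedes the alveolar consonant /l/, so it assimilates in place to [n]. /makemumlame/ → makemunlame.
Rule 2 (final vowel raising): /e/ is a mid vowel in word-final position, so it raises to [i]. /makemunlame/ → makemunlami.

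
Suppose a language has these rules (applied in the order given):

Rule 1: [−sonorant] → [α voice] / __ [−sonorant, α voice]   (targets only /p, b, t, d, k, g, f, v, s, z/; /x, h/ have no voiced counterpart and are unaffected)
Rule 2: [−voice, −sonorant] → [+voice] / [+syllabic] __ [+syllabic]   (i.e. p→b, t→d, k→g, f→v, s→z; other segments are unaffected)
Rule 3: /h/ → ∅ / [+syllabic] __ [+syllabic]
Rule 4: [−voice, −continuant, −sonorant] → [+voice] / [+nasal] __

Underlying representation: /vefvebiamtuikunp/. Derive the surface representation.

vevvebiamduigunb

Rule 1 (regressive voicing assimilation): /f/ precedes the voiced obstruent /v/, so it voices to [v] by assimilation. /vefvebiamtuikunp/ → vevvebiamtuikunp.
Rule 2 (intervocalic voicing): /k/ is a voiceless obstruent between vowels /i/ and /u/, so it voices to [g]. /vevvebiamtuikunp/ → vevvebiamtuigunp.
Rule 3 (intervocalic h-deletion): no segment meets the environment; /vevvebiamtuigunp/ is unchanged.
Rule 4 (post-nasal voicing): /t/ is a voiceless stop immediately after the nasal /m/, so it voices to [d]. /p/ is a voiceless stop immediately after the nasal /n/, so it voices to [b]. /vevvebiamtuigunp/ → vevvebiamduigunb.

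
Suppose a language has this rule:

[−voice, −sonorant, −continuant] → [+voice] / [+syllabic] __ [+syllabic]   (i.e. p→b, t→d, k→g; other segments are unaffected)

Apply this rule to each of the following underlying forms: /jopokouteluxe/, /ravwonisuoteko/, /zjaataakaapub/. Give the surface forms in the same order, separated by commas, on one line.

/jopokouteluxe/: /p/ is a voiceless stop between vowels /o/ and /o/, so it voices to [b]. /k/ is a voiceless stop between vowels /o/ and /o/, so it voices to [g]. /t/ is a voiceless stop between vowels /u/ and /e/, so it voices to [d]. → [jobogoudeluxe].
/ravwonisuoteko/: /t/ is a voiceless stop between vowels /o/ and /e/, so it voices to [d]. /k/ is a voiceless stop between vowels /e/ and /o/, so it voices to [g]. → [ravwonisuodego].
/zjaataakaapub/: /t/ is a voiceless stop between vowels /a/ and /a/, so it voices to [d]. /k/ is a voiceless stop between vowels /a/ and /a/, so it voices to [g]. /p/ is a voiceless stop between vowels /a/ and /u/, so it voices to [b]. → [zjaadaagaabub].

jobogoudeluxe, ravwonisuodego, zjaadaagaabub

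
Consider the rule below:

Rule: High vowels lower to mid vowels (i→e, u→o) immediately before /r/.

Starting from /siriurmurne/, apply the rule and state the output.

/i/ is a high vowel immediately before /r/, so it lowers to [e].
/u/ is a high vowel immediately before /r/, so it lowers to [o].
/u/ is a high vowel immediately before /r/, so it lowers to [o].
The other instance of /i/ does not occur in the required environment and remains unchanged.
Surface form: [seriormorne].

seriormorne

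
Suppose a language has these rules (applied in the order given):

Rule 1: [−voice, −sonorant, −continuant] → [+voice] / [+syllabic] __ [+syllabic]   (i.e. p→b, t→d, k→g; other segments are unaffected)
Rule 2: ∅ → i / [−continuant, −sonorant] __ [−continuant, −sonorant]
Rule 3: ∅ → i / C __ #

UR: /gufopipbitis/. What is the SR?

gufobipibidisi

Rule 1 (intervocalic voicing): /p/ is a voiceless stop between vowels /o/ and /i/, so it voices to [b]. /t/ is a voiceless stop between vowels /i/ and /i/, so it voices to [d]. /gufopipbitis/ → gufobipbidis.
Rule 2 (stop-cluster i-epenthesis): /p/ and /b/ form a stop–stop cluster, so [i] is inserted between them. /gufobipbidis/ → gufobipibidis.
Rule 3 (final i-epenthesis): the form ends in the consonant /s/, so [i] is inserted word-finally. /gufobipibidis/ → gufobipibidisi.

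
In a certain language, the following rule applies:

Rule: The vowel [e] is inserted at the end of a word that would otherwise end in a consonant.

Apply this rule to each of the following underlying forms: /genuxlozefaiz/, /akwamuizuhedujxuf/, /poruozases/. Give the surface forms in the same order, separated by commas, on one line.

genuxlozefaize, akwamuizuhedujxufe, poruozasese

/genuxlozefaiz/: the form ends in the consonant /z/, so [e] is inserted word-finally. → [genuxlozefaize].
/akwamuizuhedujxuf/: the form ends in the consonant /f/, so [e] is inserted word-finally. → [akwamuizuhedujxufe].
/poruozases/: the form ends in the consonant /s/, so [e] is inserted word-finally. → [poruozasese].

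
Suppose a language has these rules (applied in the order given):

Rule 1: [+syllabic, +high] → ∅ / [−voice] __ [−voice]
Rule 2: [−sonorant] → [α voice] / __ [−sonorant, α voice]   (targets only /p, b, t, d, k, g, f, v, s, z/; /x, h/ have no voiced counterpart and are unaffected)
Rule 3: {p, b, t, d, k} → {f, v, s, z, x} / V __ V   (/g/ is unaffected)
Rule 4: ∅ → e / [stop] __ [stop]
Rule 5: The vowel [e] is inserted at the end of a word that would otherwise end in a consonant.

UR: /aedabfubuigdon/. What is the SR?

Rule 1 (high vowel syncope): no segment meets the environment; /aedabfubuigdon/ is unchanged.
Rule 2 (regressive voicing assimilation): /b/ precedes the voiceless obstruent /f/, so it devoices to [p] by assimilation. /aedabfubuigdon/ → aedapfubuigdon.
Rule 3 (intervocalic spirantization): /d/ is a stop between vowels /e/ and /a/, so it spirantizes to the fricative [z]. /b/ is a stop between vowels /u/ and /u/, so it spirantizes to the fricative [v]. /aedapfubuigdon/ → aezapfuvuigdon.
Rule 4 (stop-cluster e-epenthesis): /g/ and /d/ form a stop–stop cluster, so [e] is inserted between them. /aezapfuvuigdon/ → aezapfuvuigedon.
Rule 5 (final e-epenthesis): the form ends in the consonant /n/, so [e] is inserted word-finally. /aezapfuvuigedon/ → aezapfuvuigedone.

aezapfuvuigedone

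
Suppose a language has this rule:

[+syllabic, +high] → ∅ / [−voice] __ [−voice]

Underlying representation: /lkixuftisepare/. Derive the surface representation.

lkxftsepare

/i/ is a high vowel flanked by voiceless consonants /k/ and /x/, so it deletes.
/u/ is a high vowel flanked by voiceless consonants /x/ and /f/, so it deletes.
/i/ is a high vowel flanked by voiceless consonants /t/ and /s/, so it deletes.
Surface form: [lkxftsepare].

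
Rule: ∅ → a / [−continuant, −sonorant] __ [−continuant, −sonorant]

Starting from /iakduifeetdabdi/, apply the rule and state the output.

iakaduifeetadabadi

/k/ and /d/ form a stop–stop cluster, so [a] is inserted between them.
/t/ and /d/ form a stop–stop cluster, so [a] is inserted between them.
/b/ and /d/ form a stop–stop cluster, so [a] is inserted between them.
Surface form: [iakaduifeetadabadi].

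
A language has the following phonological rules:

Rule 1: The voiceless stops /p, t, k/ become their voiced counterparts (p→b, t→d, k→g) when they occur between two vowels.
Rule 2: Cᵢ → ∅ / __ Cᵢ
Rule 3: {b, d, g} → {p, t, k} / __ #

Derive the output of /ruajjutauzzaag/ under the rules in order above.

ruajudauzaak

Rule 1 (intervocalic voicing): /t/ is a voiceless stop between vowels /u/ and /a/, so it voices to [d]. /ruajjutauzzaag/ → ruajjudauzzaag.
Rule 2 (degemination): /jj/ is a geminate; the first /j/ deletes. /zz/ is a geminate; the first /z/ deletes. /ruajjudauzzaag/ → ruajudauzaag.
Rule 3 (final devoicing): /g/ is a voiced stop in word-final position, so it devoices to [k]. /ruajudauzaag/ → ruajudauzaak.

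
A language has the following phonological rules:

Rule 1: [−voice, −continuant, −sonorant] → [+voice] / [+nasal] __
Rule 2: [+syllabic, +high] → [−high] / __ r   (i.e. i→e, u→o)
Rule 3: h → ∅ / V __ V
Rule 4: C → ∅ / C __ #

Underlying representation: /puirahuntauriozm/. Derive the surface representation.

Rule 1 (post-nasal voicing): /t/ is a voiceless stop immediately after the nasal /n/, so it voices to [d]. /puirahuntauriozm/ → puirahundauriozm.
Rule 2 (pre-rhotic lowering): /i/ is a high vowel immediately before /r/, so it lowers to [e]. /u/ is a high vowel immediately before /r/, so it lowers to [o]. /puirahundauriozm/ → puerahundaoriozm.
Rule 3 (intervocalic h-deletion): /h/ occurs between vowels /a/ and /u/, so it deletes. /puerahundaoriozm/ → pueraundaoriozm.
Rule 4 (final cluster simplification): /m/ is the second consonant of a word-final cluster /zm/, so it deletes. /pueraundaoriozm/ → pueraundaorioz.

pueraundaorioz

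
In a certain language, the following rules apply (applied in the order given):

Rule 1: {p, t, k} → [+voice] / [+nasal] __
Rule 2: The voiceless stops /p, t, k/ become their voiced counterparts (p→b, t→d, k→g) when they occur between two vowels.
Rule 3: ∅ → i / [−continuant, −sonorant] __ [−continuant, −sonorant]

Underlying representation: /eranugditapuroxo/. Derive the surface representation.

Rule 1 (post-nasal voicing): no segment meets the environment; /eranugditapuroxo/ is unchanged.
Rule 2 (intervocalic voicing): /t/ is a voiceless stop between vowels /i/ and /a/, so it voices to [d]. /p/ is a voiceless stop between vowels /a/ and /u/, so it voices to [b]. /eranugditapuroxo/ → eranugdidaburoxo.
Rule 3 (stop-cluster i-epenthesis): /g/ and /d/ form a stop–stop cluster, so [i] is inserted between them. /eranugdidaburoxo/ → eranugididaburoxo.

eranugididaburoxo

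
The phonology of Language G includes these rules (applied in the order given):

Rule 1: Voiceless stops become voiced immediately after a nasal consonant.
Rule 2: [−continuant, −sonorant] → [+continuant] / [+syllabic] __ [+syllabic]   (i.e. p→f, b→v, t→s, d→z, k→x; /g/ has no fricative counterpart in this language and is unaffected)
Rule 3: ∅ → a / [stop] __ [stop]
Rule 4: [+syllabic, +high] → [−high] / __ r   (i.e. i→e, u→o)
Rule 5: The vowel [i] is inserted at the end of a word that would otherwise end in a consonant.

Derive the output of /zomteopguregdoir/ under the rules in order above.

zomdeopagoregadoeri

Rule 1 (post-nasal voicing): /t/ is a voiceless stop immediately after the nasal /m/, so it voices to [d]. /zomteopguregdoir/ → zomdeopguregdoir.
Rule 2 (intervocalic spirantization): no segment meets the environment; /zomdeopguregdoir/ is unchanged.
Rule 3 (stop-cluster a-epenthesis): /p/ and /g/ form a stop–stop cluster, so [a] is inserted between them. /g/ and /d/ form a stop–stop cluster, so [a] is inserted between them. /zomdeopguregdoir/ → zomdeopaguregadoir.
Rule 4 (pre-rhotic lowering): /u/ is a high vowel immediately before /r/, so it lowers to [o]. /i/ is a high vowel immediately before /r/, so it lowers to [e]. /zomdeopaguregadoir/ → zomdeopagoregadoer.
Rule 5 (final i-epenthesis): the form ends in the consonant /r/, so [i] is inserted word-finally. /zomdeopagoregadoer/ → zomdeopagoregadoeri.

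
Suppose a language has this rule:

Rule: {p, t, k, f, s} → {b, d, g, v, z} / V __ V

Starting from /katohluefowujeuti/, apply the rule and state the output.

Scanning /katohluefowujeuti/: /k/ at position 1 is not in the conditioning environment; /t/ is a voiceless obstruent between vowels /a/ and /o/, so it voices to [d]; /f/ is a voiceless obstruent between vowels /e/ and /o/, so it voices to [v]; /t/ is a voiceless obstruent between vowels /u/ and /i/, so it voices to [d].
Result: [kadohluevowujeudi].

kadohluevowujeudi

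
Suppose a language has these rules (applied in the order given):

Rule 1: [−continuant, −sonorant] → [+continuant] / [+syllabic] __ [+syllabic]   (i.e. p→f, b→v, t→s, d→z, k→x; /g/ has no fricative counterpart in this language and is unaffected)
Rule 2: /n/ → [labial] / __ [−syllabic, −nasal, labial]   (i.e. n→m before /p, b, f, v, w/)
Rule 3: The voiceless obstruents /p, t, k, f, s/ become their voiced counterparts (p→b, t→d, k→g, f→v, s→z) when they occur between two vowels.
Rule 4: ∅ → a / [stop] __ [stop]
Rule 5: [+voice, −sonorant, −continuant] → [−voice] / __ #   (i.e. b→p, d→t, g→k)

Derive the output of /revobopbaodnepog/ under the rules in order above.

revovopabaodnevok

Rule 1 (intervocalic spirantization): /b/ is a stop between vowels /o/ and /o/, so it spirantizes to the fricative [v]. /p/ is a stop between vowels /e/ and /o/, so it spirantizes to the fricative [f]. /revobopbaodnepog/ → revovopbaodnefog.
Rule 2 (nasal place assimilation): no segment meets the environment; /revovopbaodnefog/ is unchanged.
Rule 3 (intervocalic voicing): /f/ is a voiceless obstruent between vowels /e/ and /o/, so it voices to [v]. /revovopbaodnefog/ → revovopbaodnevog.
Rule 4 (stop-cluster a-epenthesis): /p/ and /b/ form a stop–stop cluster, so [a] is inserted between them. /revovopbaodnevog/ → revovopabaodnevog.
Rule 5 (final devoicing): /g/ is a voiced stop in word-final position, so it devoices to [k]. /revovopabaodnevog/ → revovopabaodnevok.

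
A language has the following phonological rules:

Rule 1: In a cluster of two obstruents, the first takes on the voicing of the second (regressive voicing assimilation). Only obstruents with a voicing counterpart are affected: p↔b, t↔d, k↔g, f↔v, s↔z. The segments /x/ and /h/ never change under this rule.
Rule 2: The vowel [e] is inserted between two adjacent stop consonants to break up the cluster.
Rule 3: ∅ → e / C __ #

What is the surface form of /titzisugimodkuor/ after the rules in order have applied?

Rule 1 (regressive voicing assimilation): /t/ precedes the voiced obstruent /z/, so it voices to [d] by assimilation. /d/ precedes the voiceless obstruent /k/, so it devoices to [t] by assimilation. /titzisugimodkuor/ → tidzisugimotkuor.
Rule 2 (stop-cluster e-epenthesis): /t/ and /k/ form a stop–stop cluster, so [e] is inserted between them. /tidzisugimotkuor/ → tidzisugimotekuor.
Rule 3 (final e-epenthesis): the form ends in the consonant /r/, so [e] is inserted word-finally. /tidzisugimotekuor/ → tidzisugimotekuore.

tidzisugimotekuore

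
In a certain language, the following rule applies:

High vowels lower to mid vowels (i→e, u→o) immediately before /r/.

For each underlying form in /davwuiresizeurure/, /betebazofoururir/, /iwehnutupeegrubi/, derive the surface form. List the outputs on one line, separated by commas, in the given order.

/davwuiresizeurure/: /i/ is a high vowel immediately before /r/, so it lowers to [e]. /u/ is a high vowel immediately before /r/, so it lowers to [o]. /u/ is a high vowel immediately before /r/, so it lowers to [o]. → [davwueresizeorore].
/betebazofoururir/: /u/ is a high vowel immediately before /r/, so it lowers to [o]. /u/ is a high vowel immediately before /r/, so it lowers to [o]. /i/ is a high vowel immediately before /r/, so it lowers to [e]. → [betebazofoororer].
/iwehnutupeegrubi/: the rule's environment is not met; surfaces unchanged as [iwehnutupeegrubi].

davwueresizeorore, betebazofoororer, iwehnutupeegrubi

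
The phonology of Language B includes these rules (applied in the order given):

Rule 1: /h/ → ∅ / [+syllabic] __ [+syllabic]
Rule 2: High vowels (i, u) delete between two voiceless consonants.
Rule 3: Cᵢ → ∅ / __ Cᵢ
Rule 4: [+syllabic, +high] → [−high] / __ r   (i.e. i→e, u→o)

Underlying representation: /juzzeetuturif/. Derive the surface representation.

Rule 1 (intervocalic h-deletion): no segment meets the environment; /juzzeetuturif/ is unchanged.
Rule 2 (high vowel syncope): /u/ is a high vowel flanked by voiceless consonants /t/ and /t/, so it deletes. /juzzeetuturif/ → juzzeetturif.
Rule 3 (degemination): /zz/ is a geminate; the first /z/ deletes. /tt/ is a geminate; the first /t/ deletes. /juzzeetturif/ → juzeeturif.
Rule 4 (pre-rhotic lowering): /u/ is a high vowel immediately before /r/, so it lowers to [o]. /juzeeturif/ → juzeetorif.

juzeetorif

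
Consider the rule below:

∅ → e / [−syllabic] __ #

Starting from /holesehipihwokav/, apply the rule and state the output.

holesehipihwokave

the form ends in the consonant /v/, so [e] is inserted word-finally.
Surface form: [holesehipihwokave].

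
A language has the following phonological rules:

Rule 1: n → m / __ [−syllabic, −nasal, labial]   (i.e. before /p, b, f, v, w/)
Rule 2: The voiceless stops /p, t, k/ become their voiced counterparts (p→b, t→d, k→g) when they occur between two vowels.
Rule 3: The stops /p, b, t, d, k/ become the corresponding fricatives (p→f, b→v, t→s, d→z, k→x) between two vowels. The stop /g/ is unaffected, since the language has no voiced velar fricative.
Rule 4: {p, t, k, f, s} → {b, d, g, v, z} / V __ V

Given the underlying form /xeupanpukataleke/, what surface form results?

Rule 1 (nasal place assimilation): /n/ precedes the labial consonant /p/, so it assimilates in place to [m]. /xeupanpukataleke/ → xeupampukataleke.
Rule 2 (intervocalic voicing): /p/ is a voiceless stop between vowels /u/ and /a/, so it voices to [b]. /k/ is a voiceless stop between vowels /u/ and /a/, so it voices to [g]. /t/ is a voiceless stop between vowels /a/ and /a/, so it voices to [d]. /k/ is a voiceless stop between vowels /e/ and /e/, so it voices to [g]. /xeupampukataleke/ → xeubampugadalege.
Rule 3 (intervocalic spirantization): /b/ is a stop between vowels /u/ and /a/, so it spirantizes to the fricative [v]. /d/ is a stop between vowels /a/ and /a/, so it spirantizes to the fricative [z]. /xeubampugadalege/ → xeuvampugazalege.
Rule 4 (intervocalic voicing): no segment meets the environment; /xeuvampugazalege/ is unchanged.

xeuvampugazalege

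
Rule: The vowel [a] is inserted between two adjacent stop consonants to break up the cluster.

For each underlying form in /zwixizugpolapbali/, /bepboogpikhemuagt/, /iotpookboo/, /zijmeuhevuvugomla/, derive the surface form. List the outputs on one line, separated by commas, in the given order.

zwixizugapolapabali, bepaboogapikhemuagat, iotapookaboo, zijmeuhevuvugomla

/zwixizugpolapbali/: /g/ and /p/ form a stop–stop cluster, so [a] is inserted between them. /p/ and /b/ form a stop–stop cluster, so [a] is inserted between them. → [zwixizugapolapabali].
/bepboogpikhemuagt/: /p/ and /b/ form a stop–stop cluster, so [a] is inserted between them. /g/ and /p/ form a stop–stop cluster, so [a] is inserted between them. /g/ and /t/ form a stop–stop cluster, so [a] is inserted between them. → [bepaboogapikhemuagat].
/iotpookboo/: /t/ and /p/ form a stop–stop cluster, so [a] is inserted between them. /k/ and /b/ form a stop–stop cluster, so [a] is inserted between them. → [iotapookaboo].
/zijmeuhevuvugomla/: the rule's environment is not met; surfaces unchanged as [zijmeuhevuvugomla].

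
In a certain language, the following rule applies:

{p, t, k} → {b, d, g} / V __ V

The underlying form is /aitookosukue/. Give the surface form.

aidoogosugue

/t/ is a voiceless stop between vowels /i/ and /o/, so it voices to [d].
/k/ is a voiceless stop between vowels /o/ and /o/, so it voices to [g].
/k/ is a voiceless stop between vowels /u/ and /u/, so it voices to [g].
Surface form: [aidoogosugue].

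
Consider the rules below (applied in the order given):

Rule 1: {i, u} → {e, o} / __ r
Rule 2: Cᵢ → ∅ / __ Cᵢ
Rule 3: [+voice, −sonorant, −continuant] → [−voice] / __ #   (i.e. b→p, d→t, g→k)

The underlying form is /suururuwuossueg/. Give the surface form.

suororuwuosuek

Rule 1 (pre-rhotic lowering): /u/ is a high vowel immediately before /r/, so it lowers to [o]. /u/ is a high vowel immediately before /r/, so it lowers to [o]. /suururuwuossueg/ → suororuwuossueg.
Rule 2 (degemination): /ss/ is a geminate; the first /s/ deletes. /suororuwuossueg/ → suororuwuosueg.
Rule 3 (final devoicing): /g/ is a voiced stop in word-final position, so it devoices to [k]. /suororuwuosueg/ → suororuwuosuek.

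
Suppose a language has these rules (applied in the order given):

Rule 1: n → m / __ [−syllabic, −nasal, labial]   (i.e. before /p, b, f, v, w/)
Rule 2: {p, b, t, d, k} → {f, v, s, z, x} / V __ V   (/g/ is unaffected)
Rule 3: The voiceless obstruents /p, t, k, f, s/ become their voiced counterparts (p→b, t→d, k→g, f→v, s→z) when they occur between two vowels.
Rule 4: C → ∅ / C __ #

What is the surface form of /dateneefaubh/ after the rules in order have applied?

dazeneevaub

Rule 1 (nasal place assimilation): no segment meets the environment; /dateneefaubh/ is unchanged.
Rule 2 (intervocalic spirantization): /t/ is a stop between vowels /a/ and /e/, so it spirantizes to the fricative [s]. /dateneefaubh/ → daseneefaubh.
Rule 3 (intervocalic voicing): /s/ is a voiceless obstruent between vowels /a/ and /e/, so it voices to [z]. /f/ is a voiceless obstruent between vowels /e/ and /a/, so it voices to [v]. /daseneefaubh/ → dazeneevaubh.
Rule 4 (final cluster simplification): /h/ is the second consonant of a word-final cluster /bh/, so it deletes. /dazeneevaubh/ → dazeneevaub.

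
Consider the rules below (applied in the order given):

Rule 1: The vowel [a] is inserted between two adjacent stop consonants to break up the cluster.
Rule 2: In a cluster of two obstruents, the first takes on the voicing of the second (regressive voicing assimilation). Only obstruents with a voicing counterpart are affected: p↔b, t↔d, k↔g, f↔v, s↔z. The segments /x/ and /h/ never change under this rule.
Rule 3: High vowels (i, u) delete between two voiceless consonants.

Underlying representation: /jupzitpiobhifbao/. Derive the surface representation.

Rule 1 (stop-cluster a-epenthesis): /t/ and /p/ form a stop–stop cluster, so [a] is inserted between them. /jupzitpiobhifbao/ → jupzitapiobhifbao.
Rule 2 (regressive voicing assimilation): /p/ precedes the voiced obstruent /z/, so it voices to [b] by assimilation. /b/ precedes the voiceless obstruent /h/, so it devoices to [p] by assimilation. /f/ precedes the voiced obstruent /b/, so it voices to [v] by assimilation. /jupzitapiobhifbao/ → jubzitapiophivbao.
Rule 3 (high vowel syncope): no segment meets the environment; /jubzitapiophivbao/ is unchanged.

jubzitapiophivbao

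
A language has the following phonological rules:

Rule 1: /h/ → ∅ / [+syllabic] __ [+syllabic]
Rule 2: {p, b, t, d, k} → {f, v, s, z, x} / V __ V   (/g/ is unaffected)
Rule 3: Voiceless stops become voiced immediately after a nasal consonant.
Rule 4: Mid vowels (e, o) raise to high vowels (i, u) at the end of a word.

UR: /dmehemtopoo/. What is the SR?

dmeemdofou

Rule 1 (intervocalic h-deletion): /h/ occurs between vowels /e/ and /e/, so it deletes. /dmehemtopoo/ → dmeemtopoo.
Rule 2 (intervocalic spirantization): /p/ is a stop between vowels /o/ and /o/, so it spirantizes to the fricative [f]. /dmeemtopoo/ → dmeemtofoo.
Rule 3 (post-nasal voicing): /t/ is a voiceless stop immediately after the nasal /m/, so it voices to [d]. /dmeemtofoo/ → dmeemdofoo.
Rule 4 (final vowel raising): /o/ is a mid vowel in word-final position, so it raises to [u]. /dmeemdofoo/ → dmeemdofou.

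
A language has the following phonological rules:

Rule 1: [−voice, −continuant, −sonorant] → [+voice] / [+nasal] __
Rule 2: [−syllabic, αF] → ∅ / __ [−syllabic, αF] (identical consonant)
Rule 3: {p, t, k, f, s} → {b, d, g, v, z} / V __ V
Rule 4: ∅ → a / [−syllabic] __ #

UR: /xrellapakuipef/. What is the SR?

xrelabaguibefa

Rule 1 (post-nasal voicing): no segment meets the environment; /xrellapakuipef/ is unchanged.
Rule 2 (degemination): /ll/ is a geminate; the first /l/ deletes. /xrellapakuipef/ → xrelapakuipef.
Rule 3 (intervocalic voicing): /p/ is a voiceless obstruent between vowels /a/ and /a/, so it voices to [b]. /k/ is a voiceless obstruent between vowels /a/ and /u/, so it voices to [g]. /p/ is a voiceless obstruent between vowels /i/ and /e/, so it voices to [b]. /xrelapakuipef/ → xrelabaguibef.
Rule 4 (final a-epenthesis): the form ends in the consonant /f/, so [a] is inserted word-finally. /xrelabaguibef/ → xrelabaguibefa.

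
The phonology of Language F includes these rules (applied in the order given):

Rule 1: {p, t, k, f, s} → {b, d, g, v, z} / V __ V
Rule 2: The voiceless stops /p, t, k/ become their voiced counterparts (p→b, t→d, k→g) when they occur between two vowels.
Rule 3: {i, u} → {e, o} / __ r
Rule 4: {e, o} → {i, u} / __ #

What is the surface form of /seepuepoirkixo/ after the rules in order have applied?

Rule 1 (intervocalic voicing): /p/ is a voiceless obstruent between vowels /e/ and /u/, so it voices to [b]. /p/ is a voiceless obstruent between vowels /e/ and /o/, so it voices to [b]. /seepuepoirkixo/ → seebueboirkixo.
Rule 2 (intervocalic voicing): no segment meets the environment; /seebueboirkixo/ is unchanged.
Rule 3 (pre-rhotic lowering): /i/ is a high vowel immediately before /r/, so it lowers to [e]. /seebueboirkixo/ → seebueboerkixo.
Rule 4 (final vowel raising): /o/ is a mid vowel in word-final position, so it raises to [u]. /seebueboerkixo/ → seebueboerkixu.

seebueboerkixu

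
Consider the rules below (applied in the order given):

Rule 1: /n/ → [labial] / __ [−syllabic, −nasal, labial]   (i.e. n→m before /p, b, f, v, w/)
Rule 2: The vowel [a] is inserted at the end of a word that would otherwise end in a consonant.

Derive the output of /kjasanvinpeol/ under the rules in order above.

Rule 1 (nasal place assimilation): /n/ precedes the labial consonant /v/, so it assimilates in place to [m]. /n/ precedes the labial consonant /p/, so it assimilates in place to [m]. /kjasanvinpeol/ → kjasamvimpeol.
Rule 2 (final a-epenthesis): the form ends in the consonant /l/, so [a] is inserted word-finally. /kjasamvimpeol/ → kjasamvimpeola.

kjasamvimpeola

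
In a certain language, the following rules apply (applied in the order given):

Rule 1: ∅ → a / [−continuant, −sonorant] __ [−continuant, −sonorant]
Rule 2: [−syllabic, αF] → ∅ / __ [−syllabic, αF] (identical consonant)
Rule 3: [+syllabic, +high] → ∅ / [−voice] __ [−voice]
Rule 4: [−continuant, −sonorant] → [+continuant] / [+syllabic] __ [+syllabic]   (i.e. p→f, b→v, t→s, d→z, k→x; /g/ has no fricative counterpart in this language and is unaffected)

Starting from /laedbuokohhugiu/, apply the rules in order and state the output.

laezavuoxohugiu

Rule 1 (stop-cluster a-epenthesis): /d/ and /b/ form a stop–stop cluster, so [a] is inserted between them. /laedbuokohhugiu/ → laedabuokohhugiu.
Rule 2 (degemination): /hh/ is a geminate; the first /h/ deletes. /laedabuokohhugiu/ → laedabuokohugiu.
Rule 3 (high vowel syncope): no segment meets the environment; /laedabuokohugiu/ is unchanged.
Rule 4 (intervocalic spirantization): /d/ is a stop between vowels /e/ and /a/, so it spirantizes to the fricative [z]. /b/ is a stop between vowels /a/ and /u/, so it spirantizes to the fricative [v]. /k/ is a stop between vowels /o/ and /o/, so it spirantizes to the fricative [x]. /laedabuokohugiu/ → laezavuoxohugiu.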